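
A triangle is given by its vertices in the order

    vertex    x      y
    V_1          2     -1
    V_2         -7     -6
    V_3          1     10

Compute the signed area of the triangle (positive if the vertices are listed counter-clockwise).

-52

Apply the shoelace formula: 2A = Σ (x_i·y_{i+1} − x_{i+1}·y_i), indices taken mod 3.
Cross-terms: -19, -64, -21  ⇒  Σ = -104
Signed area = Σ/2 = -52 (negative ⇒ clockwise traversal).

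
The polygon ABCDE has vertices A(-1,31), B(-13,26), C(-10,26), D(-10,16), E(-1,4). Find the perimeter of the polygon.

68

|AB| = √((-12)² + (-5)²) = √169 = 13
|BC| = √((3)² + (0)²) = √9 = 3
|CD| = √((0)² + (-10)²) = √100 = 10
|DE| = √((9)² + (-12)²) = √225 = 15
|EA| = √((0)² + (27)²) = √729 = 27
Perimeter = 13 + 3 + 10 + 15 + 27 = 68.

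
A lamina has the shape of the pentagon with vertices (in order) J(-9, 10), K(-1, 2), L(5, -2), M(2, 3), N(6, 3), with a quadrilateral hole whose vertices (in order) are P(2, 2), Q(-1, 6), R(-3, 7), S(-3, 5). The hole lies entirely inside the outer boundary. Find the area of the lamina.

Outer boundary:
Apply the shoelace (surveyor's) formula: 2A = Σ (x_i·y_{i+1} − x_{i+1}·y_i), indices taken mod 5.
Σ = (-8) + (-8) + (19) + (-12) + (87) = 78
Area = |Σ|/2 = 39.
Hole:
Apply Gauss's area formula: 2A = Σ (x_i·y_{i+1} − x_{i+1}·y_i), indices taken mod 4.
P→Q: (2)(6) − (-1)(2) = 14
Q→R: (-1)(7) − (-3)(6) = 11
R→S: (-3)(5) − (-3)(7) = 6
S→P: (-3)(2) − (2)(5) = -16
Σ = 15
Area = |Σ|/2 = 7.5.
Net area = 39 − 7.5 = 31.5.

31.5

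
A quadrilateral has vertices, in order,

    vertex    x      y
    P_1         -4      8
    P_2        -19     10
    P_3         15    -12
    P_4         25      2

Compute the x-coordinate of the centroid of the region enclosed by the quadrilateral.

1835/273

Apply the shoelace formula. First the cross-terms c_i = x_i·y_{i+1} − x_{i+1}·y_i:
  112, 78, 330, 208  ⇒  2A = 728, A = 364.
Then Σ (x_i + x_{i+1})·c_i = 14680, so x̄ = 14680 / (6·364) = 1835/273.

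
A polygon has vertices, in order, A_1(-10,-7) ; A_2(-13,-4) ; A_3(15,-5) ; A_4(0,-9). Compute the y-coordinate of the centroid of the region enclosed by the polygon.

Apply the shoelace formula. First the cross-terms c_i = x_i·y_{i+1} − x_{i+1}·y_i:
  -51, 125, -135, -90  ⇒  2A = -151, A = -75.5.
Then Σ (y_i + y_{i+1})·c_i = 2766, so ȳ = 2766 / (6·(-75.5)) = -922/151.

-922/151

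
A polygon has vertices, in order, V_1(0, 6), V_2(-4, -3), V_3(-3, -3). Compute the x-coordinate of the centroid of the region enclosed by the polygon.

Apply the shoelace (surveyor's) formula. First the cross-terms c_i = x_i·y_{i+1} − x_{i+1}·y_i:
  24, 3, -18  ⇒  2A = 9, A = 4.5.
Then Σ (x_i + x_{i+1})·c_i = -63, so x̄ = -63 / (6·4.5) = -7/3.

-7/3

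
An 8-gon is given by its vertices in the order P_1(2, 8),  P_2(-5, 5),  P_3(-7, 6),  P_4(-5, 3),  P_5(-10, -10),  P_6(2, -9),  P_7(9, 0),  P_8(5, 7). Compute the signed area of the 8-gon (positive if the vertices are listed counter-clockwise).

212

Apply the shoelace (surveyor's) formula: 2A = Σ (x_i·y_{i+1} − x_{i+1}·y_i), indices taken mod 8.
Σ = (50) + (5) + (9) + (80) + (110) + (81) + (63) + (26) = 424
Signed area = Σ/2 = 212 (positive ⇒ counter-clockwise traversal).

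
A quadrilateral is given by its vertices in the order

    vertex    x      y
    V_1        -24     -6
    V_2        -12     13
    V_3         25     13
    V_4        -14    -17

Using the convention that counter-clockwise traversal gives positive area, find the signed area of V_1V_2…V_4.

V_1→V_2: (-24)(13) − (-12)(-6) = -384
V_2→V_3: (-12)(13) − (25)(13) = -481
V_3→V_4: (25)(-17) − (-14)(13) = -243
V_4→V_1: (-14)(-6) − (-24)(-17) = -324
Σ = -1432
Signed area = Σ/2 = -716 (negative ⇒ clockwise traversal).

-716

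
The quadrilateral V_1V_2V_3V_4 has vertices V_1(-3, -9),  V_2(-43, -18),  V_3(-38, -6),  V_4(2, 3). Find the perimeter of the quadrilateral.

|V_1V_2| = √((-40)² + (-9)²) = √1681 = 41
|V_2V_3| = √((5)² + (12)²) = √169 = 13
|V_3V_4| = √((40)² + (9)²) = √1681 = 41
|V_4V_1| = √((-5)² + (-12)²) = √169 = 13
Perimeter = 41 + 13 + 41 + 13 = 108.

108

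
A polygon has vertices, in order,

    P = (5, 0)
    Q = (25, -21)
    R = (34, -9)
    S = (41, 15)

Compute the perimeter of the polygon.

108

|PQ| = √((20)² + (-21)²) = √841 = 29
|QR| = √((9)² + (12)²) = √225 = 15
|RS| = √((7)² + (24)²) = √625 = 25
|SP| = √((-36)² + (-15)²) = √1521 = 39
Perimeter = 29 + 15 + 25 + 39 = 108.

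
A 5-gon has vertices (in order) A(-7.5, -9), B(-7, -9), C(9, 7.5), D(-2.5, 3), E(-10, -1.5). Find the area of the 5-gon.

95.625

Apply the shoelace formula: 2A = Σ (x_i·y_{i+1} − x_{i+1}·y_i), indices taken mod 5.
Cross-terms: 4.5, 28.5, 45.75, 33.75, 78.75  ⇒  Σ = 191.25
Area = |Σ|/2 = 95.625.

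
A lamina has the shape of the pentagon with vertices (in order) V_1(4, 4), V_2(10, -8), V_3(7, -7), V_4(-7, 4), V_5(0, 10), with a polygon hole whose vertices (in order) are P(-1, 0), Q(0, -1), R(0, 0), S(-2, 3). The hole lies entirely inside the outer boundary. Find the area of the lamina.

106.5

Outer boundary:
Σ = (-72) + (-14) + (-21) + (-70) + (-40) = -217
Area = |Σ|/2 = 108.5.
Hole:
Σ = (1) + (0) + (0) + (3) = 4
Area = |Σ|/2 = 2.
Net area = 108.5 − 2 = 106.5.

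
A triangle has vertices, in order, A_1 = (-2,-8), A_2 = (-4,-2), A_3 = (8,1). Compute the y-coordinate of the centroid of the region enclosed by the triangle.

-3

Apply the shoelace (surveyor's) formula. First the cross-terms c_i = x_i·y_{i+1} − x_{i+1}·y_i:
  -28, 12, -62  ⇒  2A = -78, A = -39.
Then Σ (y_i + y_{i+1})·c_i = 702, so ȳ = 702 / (6·(-39)) = -3.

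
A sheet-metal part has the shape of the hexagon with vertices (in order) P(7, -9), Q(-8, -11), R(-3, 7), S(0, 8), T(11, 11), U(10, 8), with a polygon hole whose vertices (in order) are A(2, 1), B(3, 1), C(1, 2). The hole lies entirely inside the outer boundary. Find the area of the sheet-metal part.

258.5

Outer boundary:
P→Q: (7)(-11) − (-8)(-9) = -149
Q→R: (-8)(7) − (-3)(-11) = -89
R→S: (-3)(8) − (0)(7) = -24
S→T: (0)(11) − (11)(8) = -88
T→U: (11)(8) − (10)(11) = -22
U→P: (10)(-9) − (7)(8) = -146
Σ = -518
Area = |Σ|/2 = 259.
Hole:
Σ = (-1) + (5) + (-3) = 1
Area = |Σ|/2 = 0.5.
Net area = 259 − 0.5 = 258.5.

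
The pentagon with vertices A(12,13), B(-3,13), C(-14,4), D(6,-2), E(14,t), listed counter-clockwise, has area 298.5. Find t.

Write out the shoelace sum; only the two edges meeting at E involve t:
2·Area = [(6·t − 14·(-2)) + (14·13 − 12·t)] + 369
       = -6·t + 579 = 597
⇒ t = -3.

-3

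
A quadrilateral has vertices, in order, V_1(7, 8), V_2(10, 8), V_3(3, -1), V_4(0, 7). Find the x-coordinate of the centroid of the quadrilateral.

Apply Gauss's area formula. First the cross-terms c_i = x_i·y_{i+1} − x_{i+1}·y_i:
  -24, -34, 21, -49  ⇒  2A = -86, A = -43.
Then Σ (x_i + x_{i+1})·c_i = -1130, so x̄ = -1130 / (6·(-43)) = 565/129.

565/129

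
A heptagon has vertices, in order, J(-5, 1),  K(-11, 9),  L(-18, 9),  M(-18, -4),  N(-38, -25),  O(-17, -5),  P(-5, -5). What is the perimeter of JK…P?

|JK| = √((-6)² + (8)²) = √100 = 10
|KL| = √((-7)² + (0)²) = √49 = 7
|LM| = √((0)² + (-13)²) = √169 = 13
|MN| = √((-20)² + (-21)²) = √841 = 29
|NO| = √((21)² + (20)²) = √841 = 29
|OP| = √((12)² + (0)²) = √144 = 12
|PJ| = √((0)² + (6)²) = √36 = 6
Perimeter = 10 + 7 + 13 + 29 + 29 + 12 + 6 = 106.

106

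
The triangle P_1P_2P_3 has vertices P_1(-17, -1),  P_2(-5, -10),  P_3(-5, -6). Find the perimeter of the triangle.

32

|P_1P_2| = √((12)² + (-9)²) = √225 = 15
|P_2P_3| = √((0)² + (4)²) = √16 = 4
|P_3P_1| = √((-12)² + (5)²) = √169 = 13
Perimeter = 15 + 4 + 13 = 32.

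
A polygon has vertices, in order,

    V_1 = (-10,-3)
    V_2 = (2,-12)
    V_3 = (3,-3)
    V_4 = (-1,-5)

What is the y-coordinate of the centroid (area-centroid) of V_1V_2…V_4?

Apply the surveyor's formula. First the cross-terms c_i = x_i·y_{i+1} − x_{i+1}·y_i:
  126, 30, -18, -47  ⇒  2A = 91, A = 45.5.
Then Σ (y_i + y_{i+1})·c_i = -1820, so ȳ = -1820 / (6·45.5) = -20/3.

-20/3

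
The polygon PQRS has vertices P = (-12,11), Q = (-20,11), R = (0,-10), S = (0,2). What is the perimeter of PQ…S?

|PQ| = √((-8)² + (0)²) = √64 = 8
|QR| = √((20)² + (-21)²) = √841 = 29
|RS| = √((0)² + (12)²) = √144 = 12
|SP| = √((-12)² + (9)²) = √225 = 15
Perimeter = 8 + 29 + 12 + 15 = 64.

64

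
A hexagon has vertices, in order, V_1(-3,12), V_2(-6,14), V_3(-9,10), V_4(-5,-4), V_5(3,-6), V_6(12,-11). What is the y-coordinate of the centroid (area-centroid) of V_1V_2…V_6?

318/187

Apply the shoelace (surveyor's) formula. First the cross-terms c_i = x_i·y_{i+1} − x_{i+1}·y_i:
  30, 66, 86, 42, 39, 111  ⇒  2A = 374, A = 187.
Then Σ (y_i + y_{i+1})·c_i = 1908, so ȳ = 1908 / (6·187) = 318/187.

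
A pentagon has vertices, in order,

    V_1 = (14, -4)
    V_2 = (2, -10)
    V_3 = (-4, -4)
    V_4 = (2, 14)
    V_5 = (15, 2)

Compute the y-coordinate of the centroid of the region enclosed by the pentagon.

Apply the shoelace (surveyor's) formula. First the cross-terms c_i = x_i·y_{i+1} − x_{i+1}·y_i:
  -132, -48, -48, -206, -88  ⇒  2A = -522, A = -261.
Then Σ (y_i + y_{i+1})·c_i = -1080, so ȳ = -1080 / (6·(-261)) = 20/29.

20/29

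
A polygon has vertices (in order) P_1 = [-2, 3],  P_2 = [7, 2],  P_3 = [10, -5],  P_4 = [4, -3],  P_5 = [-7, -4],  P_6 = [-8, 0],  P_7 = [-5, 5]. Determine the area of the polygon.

102

Apply the shoelace (surveyor's) formula: 2A = Σ (x_i·y_{i+1} − x_{i+1}·y_i), indices taken mod 7.
Σ = (-25) + (-55) + (-10) + (-37) + (-32) + (-40) + (-5) = -204
Area = |Σ|/2 = 102.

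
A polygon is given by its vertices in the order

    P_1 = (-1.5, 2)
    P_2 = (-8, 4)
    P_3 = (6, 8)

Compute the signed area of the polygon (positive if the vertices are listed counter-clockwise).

-27

Apply the surveyor's formula: 2A = Σ (x_i·y_{i+1} − x_{i+1}·y_i), indices taken mod 3.
Cross-terms: 10, -88, 24  ⇒  Σ = -54
Signed area = Σ/2 = -27 (negative ⇒ clockwise traversal).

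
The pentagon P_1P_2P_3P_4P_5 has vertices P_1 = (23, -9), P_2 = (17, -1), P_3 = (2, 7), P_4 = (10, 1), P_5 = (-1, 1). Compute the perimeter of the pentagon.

|P_1P_2| = √((-6)² + (8)²) = √100 = 10
|P_2P_3| = √((-15)² + (8)²) = √289 = 17
|P_3P_4| = √((8)² + (-6)²) = √100 = 10
|P_4P_5| = √((-11)² + (0)²) = √121 = 11
|P_5P_1| = √((24)² + (-10)²) = √676 = 26
Perimeter = 10 + 17 + 10 + 11 + 26 = 74.

74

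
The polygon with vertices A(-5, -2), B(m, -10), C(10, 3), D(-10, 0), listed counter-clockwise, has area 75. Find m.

-10

The doubled signed area Σ (x_i y_{i+1} − x_{i+1} y_i) is linear in m.
With m=0 it equals 200; the coefficient of m is 5 (from the two edges through B).
So 5·m + 200 = 2·75 = 150 ⇒ m = -10.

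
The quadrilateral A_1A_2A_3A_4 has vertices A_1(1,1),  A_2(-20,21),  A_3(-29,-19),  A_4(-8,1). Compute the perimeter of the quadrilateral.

|A_1A_2| = √((-21)² + (20)²) = √841 = 29
|A_2A_3| = √((-9)² + (-40)²) = √1681 = 41
|A_3A_4| = √((21)² + (20)²) = √841 = 29
|A_4A_1| = √((9)² + (0)²) = √81 = 9
Perimeter = 29 + 41 + 29 + 9 = 108.

108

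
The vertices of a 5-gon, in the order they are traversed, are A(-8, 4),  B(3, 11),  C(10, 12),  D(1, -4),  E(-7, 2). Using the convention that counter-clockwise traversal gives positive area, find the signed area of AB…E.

Apply the shoelace formula: 2A = Σ (x_i·y_{i+1} − x_{i+1}·y_i), indices taken mod 5.
Σ = (-100) + (-74) + (-52) + (-26) + (-12) = -264
Signed area = Σ/2 = -132 (negative ⇒ clockwise traversal).

-132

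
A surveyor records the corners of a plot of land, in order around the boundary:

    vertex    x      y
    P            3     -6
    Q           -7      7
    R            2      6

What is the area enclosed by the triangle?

Apply the shoelace formula: 2A = Σ (x_i·y_{i+1} − x_{i+1}·y_i), indices taken mod 3.
Cross-terms: -21, -56, -30  ⇒  Σ = -107
Area = |Σ|/2 = 53.5.

53.5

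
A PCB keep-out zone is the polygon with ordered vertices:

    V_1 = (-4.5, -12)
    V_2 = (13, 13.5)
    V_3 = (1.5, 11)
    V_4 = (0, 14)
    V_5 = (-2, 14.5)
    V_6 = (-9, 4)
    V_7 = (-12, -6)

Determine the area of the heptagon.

Σ = (95.25) + (122.75) + (21) + (28) + (122.5) + (102) + (117) = 608.5
Area = |Σ|/2 = 304.25.

304.25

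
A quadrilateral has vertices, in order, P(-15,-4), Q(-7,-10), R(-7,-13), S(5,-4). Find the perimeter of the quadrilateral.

48

|PQ| = √((8)² + (-6)²) = √100 = 10
|QR| = √((0)² + (-3)²) = √9 = 3
|RS| = √((12)² + (9)²) = √225 = 15
|SP| = √((-20)² + (0)²) = √400 = 20
Perimeter = 10 + 3 + 15 + 20 = 48.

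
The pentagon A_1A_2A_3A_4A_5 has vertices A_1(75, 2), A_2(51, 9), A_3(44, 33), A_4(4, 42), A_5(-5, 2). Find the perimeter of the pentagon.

212

|A_1A_2| = √((-24)² + (7)²) = √625 = 25
|A_2A_3| = √((-7)² + (24)²) = √625 = 25
|A_3A_4| = √((-40)² + (9)²) = √1681 = 41
|A_4A_5| = √((-9)² + (-40)²) = √1681 = 41
|A_5A_1| = √((80)² + (0)²) = √6400 = 80
Perimeter = 25 + 25 + 41 + 41 + 80 = 212.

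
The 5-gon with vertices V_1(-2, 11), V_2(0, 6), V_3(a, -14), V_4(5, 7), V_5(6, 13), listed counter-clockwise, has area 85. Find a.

-3

The doubled signed area Σ (x_i y_{i+1} − x_{i+1} y_i) is linear in a.
With a=0 it equals 173; the coefficient of a is 1 (from the two edges through V_3).
So 1·a + 173 = 2·85 = 170 ⇒ a = -3.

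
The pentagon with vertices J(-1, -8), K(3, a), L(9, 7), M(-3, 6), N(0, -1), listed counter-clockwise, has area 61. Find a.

Write out the shoelace sum; only the two edges meeting at K involve a:
2·Area = [((-1)·a − 3·(-8)) + (3·7 − 9·a)] + 77
       = -10·a + 122 = 122
⇒ a = 0.

0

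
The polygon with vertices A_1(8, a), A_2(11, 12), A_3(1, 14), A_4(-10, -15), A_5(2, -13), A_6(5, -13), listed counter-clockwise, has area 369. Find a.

-12

Write out the shoelace sum; only the two edges meeting at A_1 involve a:
2·Area = [(5·a − 8·(-13)) + (8·12 − 11·a)] + 466
       = -6·a + 666 = 738
⇒ a = -12.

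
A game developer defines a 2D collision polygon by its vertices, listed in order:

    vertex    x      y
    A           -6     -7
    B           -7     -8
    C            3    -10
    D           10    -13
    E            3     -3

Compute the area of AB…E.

Σ = (-1) + (94) + (61) + (9) + (-39) = 124
Area = |Σ|/2 = 62.

62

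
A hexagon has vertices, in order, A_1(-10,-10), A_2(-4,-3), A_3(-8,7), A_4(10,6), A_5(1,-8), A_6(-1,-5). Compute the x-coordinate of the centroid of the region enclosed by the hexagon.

-2/87

Apply the shoelace (surveyor's) formula. First the cross-terms c_i = x_i·y_{i+1} − x_{i+1}·y_i:
  -10, -52, -118, -86, -13, -40  ⇒  2A = -319, A = -159.5.
Then Σ (x_i + x_{i+1})·c_i = 22, so x̄ = 22 / (6·(-159.5)) = -2/87.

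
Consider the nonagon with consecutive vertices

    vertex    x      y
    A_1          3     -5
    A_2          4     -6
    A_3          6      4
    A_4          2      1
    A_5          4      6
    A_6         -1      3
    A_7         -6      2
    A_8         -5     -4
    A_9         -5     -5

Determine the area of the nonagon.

Σ = (2) + (52) + (-2) + (8) + (18) + (16) + (34) + (5) + (40) = 173
Area = |Σ|/2 = 86.5.

86.5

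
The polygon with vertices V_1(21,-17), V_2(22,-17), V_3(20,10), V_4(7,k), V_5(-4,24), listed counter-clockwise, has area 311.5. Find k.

Write out the shoelace sum; only the two edges meeting at V_4 involve k:
2·Area = [(20·k − 7·10) + (7·24 − (-4)·k)] + 141
       = 24·k + 239 = 623
⇒ k = 16.

16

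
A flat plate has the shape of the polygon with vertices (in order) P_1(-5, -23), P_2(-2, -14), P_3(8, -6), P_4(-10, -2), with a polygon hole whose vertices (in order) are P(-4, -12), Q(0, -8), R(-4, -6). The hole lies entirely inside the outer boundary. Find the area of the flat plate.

Outer boundary:
Σ = (24) + (124) + (-76) + (220) = 292
Area = |Σ|/2 = 146.
Hole:
P→Q: (-4)(-8) − (0)(-12) = 32
Q→R: (0)(-6) − (-4)(-8) = -32
R→P: (-4)(-12) − (-4)(-6) = 24
Σ = 24
Area = |Σ|/2 = 12.
Net area = 146 − 12 = 134.

134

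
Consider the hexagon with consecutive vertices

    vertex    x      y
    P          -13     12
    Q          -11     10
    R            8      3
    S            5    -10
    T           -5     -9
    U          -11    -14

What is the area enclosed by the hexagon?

Σ = (2) + (-113) + (-95) + (-95) + (-29) + (-314) = -644
Area = |Σ|/2 = 322.

322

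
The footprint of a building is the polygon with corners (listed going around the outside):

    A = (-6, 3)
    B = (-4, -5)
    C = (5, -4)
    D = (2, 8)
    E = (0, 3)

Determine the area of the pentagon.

77.5

Apply the surveyor's formula: 2A = Σ (x_i·y_{i+1} − x_{i+1}·y_i), indices taken mod 5.
Σ = (42) + (41) + (48) + (6) + (18) = 155
Area = |Σ|/2 = 77.5.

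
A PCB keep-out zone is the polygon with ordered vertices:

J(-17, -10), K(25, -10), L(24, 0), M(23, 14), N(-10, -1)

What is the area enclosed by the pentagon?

Apply Gauss's area formula: 2A = Σ (x_i·y_{i+1} − x_{i+1}·y_i), indices taken mod 5.
Σ = (420) + (240) + (336) + (117) + (83) = 1196
Area = |Σ|/2 = 598.

598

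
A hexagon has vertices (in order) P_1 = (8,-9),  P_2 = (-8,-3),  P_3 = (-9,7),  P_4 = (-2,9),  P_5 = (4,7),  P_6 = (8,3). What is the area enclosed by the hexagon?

218

Apply the surveyor's formula: 2A = Σ (x_i·y_{i+1} − x_{i+1}·y_i), indices taken mod 6.
Σ = (-96) + (-83) + (-67) + (-50) + (-44) + (-96) = -436
Area = |Σ|/2 = 218.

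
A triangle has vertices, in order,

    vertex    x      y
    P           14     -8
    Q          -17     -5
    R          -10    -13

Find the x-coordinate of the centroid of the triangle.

Apply Gauss's area formula. First the cross-terms c_i = x_i·y_{i+1} − x_{i+1}·y_i:
  -206, 171, 262  ⇒  2A = 227, A = 113.5.
Then Σ (x_i + x_{i+1})·c_i = -2951, so x̄ = -2951 / (6·113.5) = -13/3.

-13/3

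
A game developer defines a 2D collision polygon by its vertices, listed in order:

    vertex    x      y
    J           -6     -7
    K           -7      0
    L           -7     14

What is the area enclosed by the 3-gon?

J→K: (-6)(0) − (-7)(-7) = -49
K→L: (-7)(14) − (-7)(0) = -98
L→J: (-7)(-7) − (-6)(14) = 133
Σ = -14
Area = |Σ|/2 = 7.

7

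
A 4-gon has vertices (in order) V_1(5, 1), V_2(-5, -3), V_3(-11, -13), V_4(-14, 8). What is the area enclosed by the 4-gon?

Apply the shoelace (surveyor's) formula: 2A = Σ (x_i·y_{i+1} − x_{i+1}·y_i), indices taken mod 4.
V_1→V_2: (5)(-3) − (-5)(1) = -10
V_2→V_3: (-5)(-13) − (-11)(-3) = 32
V_3→V_4: (-11)(8) − (-14)(-13) = -270
V_4→V_1: (-14)(1) − (5)(8) = -54
Σ = -302
Area = |Σ|/2 = 151.

151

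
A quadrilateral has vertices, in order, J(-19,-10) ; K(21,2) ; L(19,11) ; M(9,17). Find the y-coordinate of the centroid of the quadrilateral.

Apply the shoelace formula. First the cross-terms c_i = x_i·y_{i+1} − x_{i+1}·y_i:
  172, 193, 224, 233  ⇒  2A = 822, A = 411.
Then Σ (y_i + y_{i+1})·c_i = 9036, so ȳ = 9036 / (6·411) = 502/137.

502/137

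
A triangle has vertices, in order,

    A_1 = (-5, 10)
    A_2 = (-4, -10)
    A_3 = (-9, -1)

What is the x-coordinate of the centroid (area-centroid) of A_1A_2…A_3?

-6

Apply the surveyor's formula. First the cross-terms c_i = x_i·y_{i+1} − x_{i+1}·y_i:
  90, -86, -95  ⇒  2A = -91, A = -45.5.
Then Σ (x_i + x_{i+1})·c_i = 1638, so x̄ = 1638 / (6·(-45.5)) = -6.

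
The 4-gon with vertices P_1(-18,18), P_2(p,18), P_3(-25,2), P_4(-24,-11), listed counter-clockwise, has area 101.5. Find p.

Write out the shoelace sum; only the two edges meeting at P_2 involve p:
2·Area = [((-18)·18 − p·18) + (p·2 − (-25)·18)] + -307
       = -16·p + -181 = 203
⇒ p = -24.

-24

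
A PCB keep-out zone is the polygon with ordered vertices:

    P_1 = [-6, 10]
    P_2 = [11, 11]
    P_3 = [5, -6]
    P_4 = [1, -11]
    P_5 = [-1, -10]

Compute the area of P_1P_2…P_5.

Σ = (-176) + (-121) + (-49) + (-21) + (-70) = -437
Area = |Σ|/2 = 218.5.

218.5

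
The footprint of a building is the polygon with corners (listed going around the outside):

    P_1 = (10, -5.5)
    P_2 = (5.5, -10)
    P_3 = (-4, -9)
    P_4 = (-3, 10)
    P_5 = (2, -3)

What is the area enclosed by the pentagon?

109.125

Σ = (-69.75) + (-89.5) + (-67) + (-11) + (19) = -218.25
Area = |Σ|/2 = 109.125.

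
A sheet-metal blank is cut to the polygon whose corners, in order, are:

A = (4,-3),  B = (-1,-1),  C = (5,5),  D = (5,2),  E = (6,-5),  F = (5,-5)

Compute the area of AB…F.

29.5

Apply the shoelace formula: 2A = Σ (x_i·y_{i+1} − x_{i+1}·y_i), indices taken mod 6.
Cross-terms: -7, 0, -15, -37, -5, 5  ⇒  Σ = -59
Area = |Σ|/2 = 29.5.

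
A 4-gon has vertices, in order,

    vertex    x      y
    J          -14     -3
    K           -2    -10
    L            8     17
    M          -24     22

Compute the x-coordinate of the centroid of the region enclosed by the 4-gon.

-583/78

Apply the surveyor's formula. First the cross-terms c_i = x_i·y_{i+1} − x_{i+1}·y_i:
  134, 46, 584, 380  ⇒  2A = 1144, A = 572.
Then Σ (x_i + x_{i+1})·c_i = -25652, so x̄ = -25652 / (6·572) = -583/78.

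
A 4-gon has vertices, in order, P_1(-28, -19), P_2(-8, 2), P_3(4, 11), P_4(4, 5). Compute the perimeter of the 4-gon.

|P_1P_2| = √((20)² + (21)²) = √841 = 29
|P_2P_3| = √((12)² + (9)²) = √225 = 15
|P_3P_4| = √((0)² + (-6)²) = √36 = 6
|P_4P_1| = √((-32)² + (-24)²) = √1600 = 40
Perimeter = 29 + 15 + 6 + 40 = 90.

90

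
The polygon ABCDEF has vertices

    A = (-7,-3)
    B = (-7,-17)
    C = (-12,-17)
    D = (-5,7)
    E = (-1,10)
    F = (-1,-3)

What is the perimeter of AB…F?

|AB| = √((0)² + (-14)²) = √196 = 14
|BC| = √((-5)² + (0)²) = √25 = 5
|CD| = √((7)² + (24)²) = √625 = 25
|DE| = √((4)² + (3)²) = √25 = 5
|EF| = √((0)² + (-13)²) = √169 = 13
|FA| = √((-6)² + (0)²) = √36 = 6
Perimeter = 14 + 5 + 25 + 5 + 13 + 6 = 68.

68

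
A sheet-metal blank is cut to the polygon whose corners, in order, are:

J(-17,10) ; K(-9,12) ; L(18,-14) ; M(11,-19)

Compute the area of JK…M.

302.5

Apply Gauss's area formula: 2A = Σ (x_i·y_{i+1} − x_{i+1}·y_i), indices taken mod 4.
Σ = (-114) + (-90) + (-188) + (-213) = -605
Area = |Σ|/2 = 302.5.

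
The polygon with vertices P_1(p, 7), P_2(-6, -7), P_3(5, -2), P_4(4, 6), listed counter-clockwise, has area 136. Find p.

Write out the shoelace sum; only the two edges meeting at P_1 involve p:
2·Area = [(4·7 − p·6) + (p·(-7) − (-6)·7)] + 85
       = -13·p + 155 = 272
⇒ p = -9.

-9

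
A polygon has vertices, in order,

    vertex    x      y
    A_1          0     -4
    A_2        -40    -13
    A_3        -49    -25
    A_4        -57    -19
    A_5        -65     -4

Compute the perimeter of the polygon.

148

|A_1A_2| = √((-40)² + (-9)²) = √1681 = 41
|A_2A_3| = √((-9)² + (-12)²) = √225 = 15
|A_3A_4| = √((-8)² + (6)²) = √100 = 10
|A_4A_5| = √((-8)² + (15)²) = √289 = 17
|A_5A_1| = √((65)² + (0)²) = √4225 = 65
Perimeter = 41 + 15 + 10 + 17 + 65 = 148.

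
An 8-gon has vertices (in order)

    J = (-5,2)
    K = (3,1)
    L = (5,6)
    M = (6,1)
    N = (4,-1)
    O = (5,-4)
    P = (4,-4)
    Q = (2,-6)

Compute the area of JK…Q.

Apply the surveyor's formula: 2A = Σ (x_i·y_{i+1} − x_{i+1}·y_i), indices taken mod 8.
Σ = (-11) + (13) + (-31) + (-10) + (-11) + (-4) + (-16) + (-26) = -96
Area = |Σ|/2 = 48.

48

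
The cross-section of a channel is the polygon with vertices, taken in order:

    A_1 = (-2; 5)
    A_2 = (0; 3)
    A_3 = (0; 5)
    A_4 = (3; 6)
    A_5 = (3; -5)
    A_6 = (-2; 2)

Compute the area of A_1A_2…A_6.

32

Apply the shoelace (surveyor's) formula: 2A = Σ (x_i·y_{i+1} − x_{i+1}·y_i), indices taken mod 6.
Σ = (-6) + (0) + (-15) + (-33) + (-4) + (-6) = -64
Area = |Σ|/2 = 32.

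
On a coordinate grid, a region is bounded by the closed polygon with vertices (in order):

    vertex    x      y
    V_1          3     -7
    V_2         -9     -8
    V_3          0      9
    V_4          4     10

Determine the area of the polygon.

131

Apply the shoelace (surveyor's) formula: 2A = Σ (x_i·y_{i+1} − x_{i+1}·y_i), indices taken mod 4.
Σ = (-87) + (-81) + (-36) + (-58) = -262
Area = |Σ|/2 = 131.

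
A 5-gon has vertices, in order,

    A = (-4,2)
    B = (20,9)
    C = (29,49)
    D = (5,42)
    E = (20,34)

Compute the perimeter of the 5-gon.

|AB| = √((24)² + (7)²) = √625 = 25
|BC| = √((9)² + (40)²) = √1681 = 41
|CD| = √((-24)² + (-7)²) = √625 = 25
|DE| = √((15)² + (-8)²) = √289 = 17
|EA| = √((-24)² + (-32)²) = √1600 = 40
Perimeter = 25 + 41 + 25 + 17 + 40 = 148.

148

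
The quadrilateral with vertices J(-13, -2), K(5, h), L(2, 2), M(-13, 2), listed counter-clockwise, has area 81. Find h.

-4

Write out the shoelace sum; only the two edges meeting at K involve h:
2·Area = [((-13)·h − 5·(-2)) + (5·2 − 2·h)] + 82
       = -15·h + 102 = 162
⇒ h = -4.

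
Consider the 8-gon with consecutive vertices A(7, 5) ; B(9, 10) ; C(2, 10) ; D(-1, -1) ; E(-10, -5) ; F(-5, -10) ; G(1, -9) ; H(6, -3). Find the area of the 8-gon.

Σ = (25) + (70) + (8) + (-5) + (75) + (55) + (51) + (51) = 330
Area = |Σ|/2 = 165.

165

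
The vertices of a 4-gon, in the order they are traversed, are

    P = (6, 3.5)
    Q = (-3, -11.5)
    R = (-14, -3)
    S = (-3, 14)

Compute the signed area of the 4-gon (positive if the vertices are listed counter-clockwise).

-255

Apply the shoelace formula: 2A = Σ (x_i·y_{i+1} − x_{i+1}·y_i), indices taken mod 4.
Σ = (-58.5) + (-152) + (-205) + (-94.5) = -510
Signed area = Σ/2 = -255 (negative ⇒ clockwise traversal).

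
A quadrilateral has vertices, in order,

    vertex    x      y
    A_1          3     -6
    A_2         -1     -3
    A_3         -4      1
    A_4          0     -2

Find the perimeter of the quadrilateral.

20

|A_1A_2| = √((-4)² + (3)²) = √25 = 5
|A_2A_3| = √((-3)² + (4)²) = √25 = 5
|A_3A_4| = √((4)² + (-3)²) = √25 = 5
|A_4A_1| = √((3)² + (-4)²) = √25 = 5
Perimeter = 5 + 5 + 5 + 5 = 20.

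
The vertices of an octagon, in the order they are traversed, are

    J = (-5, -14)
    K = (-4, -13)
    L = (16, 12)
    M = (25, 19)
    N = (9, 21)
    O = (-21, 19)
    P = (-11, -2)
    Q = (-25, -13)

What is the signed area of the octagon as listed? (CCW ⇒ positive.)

Apply the surveyor's formula: 2A = Σ (x_i·y_{i+1} − x_{i+1}·y_i), indices taken mod 8.
Σ = (9) + (160) + (4) + (354) + (612) + (251) + (93) + (285) = 1768
Signed area = Σ/2 = 884 (positive ⇒ counter-clockwise traversal).

884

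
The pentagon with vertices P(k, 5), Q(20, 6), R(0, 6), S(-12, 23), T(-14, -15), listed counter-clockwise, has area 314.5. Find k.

5

The doubled signed area Σ (x_i y_{i+1} − x_{i+1} y_i) is linear in k.
With k=0 it equals 524; the coefficient of k is 21 (from the two edges through P).
So 21·k + 524 = 2·314.5 = 629 ⇒ k = 5.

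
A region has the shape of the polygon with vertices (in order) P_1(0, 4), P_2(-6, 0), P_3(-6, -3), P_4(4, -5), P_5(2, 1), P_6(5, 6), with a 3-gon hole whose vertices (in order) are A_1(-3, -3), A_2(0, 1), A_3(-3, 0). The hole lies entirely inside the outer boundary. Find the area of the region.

Outer boundary:
Cross-terms: 24, 18, 42, 14, 7, 20  ⇒  Σ = 125
Area = |Σ|/2 = 62.5.
Hole:
Apply the shoelace formula: 2A = Σ (x_i·y_{i+1} − x_{i+1}·y_i), indices taken mod 3.
A_1→A_2: (-3)(1) − (0)(-3) = -3
A_2→A_3: (0)(0) − (-3)(1) = 3
A_3→A_1: (-3)(-3) − (-3)(0) = 9
Σ = 9
Area = |Σ|/2 = 4.5.
Net area = 62.5 − 4.5 = 58.

58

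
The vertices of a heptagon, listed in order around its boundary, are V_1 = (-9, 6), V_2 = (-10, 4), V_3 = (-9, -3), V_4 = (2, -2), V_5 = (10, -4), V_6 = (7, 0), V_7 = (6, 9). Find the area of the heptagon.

Σ = (24) + (66) + (24) + (12) + (28) + (63) + (117) = 334
Area = |Σ|/2 = 167.

167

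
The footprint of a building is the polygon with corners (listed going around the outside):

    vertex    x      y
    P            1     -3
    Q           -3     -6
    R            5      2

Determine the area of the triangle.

4

Apply Gauss's area formula: 2A = Σ (x_i·y_{i+1} − x_{i+1}·y_i), indices taken mod 3.
P→Q: (1)(-6) − (-3)(-3) = -15
Q→R: (-3)(2) − (5)(-6) = 24
R→P: (5)(-3) − (1)(2) = -17
Σ = -8
Area = |Σ|/2 = 4.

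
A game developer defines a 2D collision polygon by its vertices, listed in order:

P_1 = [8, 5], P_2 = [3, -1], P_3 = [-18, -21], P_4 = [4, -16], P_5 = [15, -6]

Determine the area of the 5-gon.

303.5

Apply the surveyor's formula: 2A = Σ (x_i·y_{i+1} − x_{i+1}·y_i), indices taken mod 5.
P_1→P_2: (8)(-1) − (3)(5) = -23
P_2→P_3: (3)(-21) − (-18)(-1) = -81
P_3→P_4: (-18)(-16) − (4)(-21) = 372
P_4→P_5: (4)(-6) − (15)(-16) = 216
P_5→P_1: (15)(5) − (8)(-6) = 123
Σ = 607
Area = |Σ|/2 = 303.5.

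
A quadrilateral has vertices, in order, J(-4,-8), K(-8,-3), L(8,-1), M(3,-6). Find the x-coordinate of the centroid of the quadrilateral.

-59/113

Apply the shoelace formula. First the cross-terms c_i = x_i·y_{i+1} − x_{i+1}·y_i:
  -52, 32, -45, -48  ⇒  2A = -113, A = -56.5.
Then Σ (x_i + x_{i+1})·c_i = 177, so x̄ = 177 / (6·(-56.5)) = -59/113.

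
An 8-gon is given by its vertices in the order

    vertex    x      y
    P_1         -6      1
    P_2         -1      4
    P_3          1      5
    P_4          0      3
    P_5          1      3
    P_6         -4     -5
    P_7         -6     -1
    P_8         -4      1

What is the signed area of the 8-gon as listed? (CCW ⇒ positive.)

Apply Gauss's area formula: 2A = Σ (x_i·y_{i+1} − x_{i+1}·y_i), indices taken mod 8.
Cross-terms: -23, -9, 3, -3, 7, -26, -10, 2  ⇒  Σ = -59
Signed area = Σ/2 = -29.5 (negative ⇒ clockwise traversal).

-29.5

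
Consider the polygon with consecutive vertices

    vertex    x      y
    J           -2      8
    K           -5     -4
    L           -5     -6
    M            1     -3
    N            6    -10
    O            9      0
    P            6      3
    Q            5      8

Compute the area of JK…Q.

Apply the surveyor's formula: 2A = Σ (x_i·y_{i+1} − x_{i+1}·y_i), indices taken mod 8.
Σ = (48) + (10) + (21) + (8) + (90) + (27) + (33) + (56) = 293
Area = |Σ|/2 = 146.5.

146.5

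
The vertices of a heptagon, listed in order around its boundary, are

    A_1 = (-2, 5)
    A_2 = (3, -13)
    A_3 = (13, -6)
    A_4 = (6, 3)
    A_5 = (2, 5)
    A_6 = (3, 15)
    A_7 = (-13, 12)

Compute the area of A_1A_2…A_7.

233

Apply the shoelace formula: 2A = Σ (x_i·y_{i+1} − x_{i+1}·y_i), indices taken mod 7.
A_1→A_2: (-2)(-13) − (3)(5) = 11
A_2→A_3: (3)(-6) − (13)(-13) = 151
A_3→A_4: (13)(3) − (6)(-6) = 75
A_4→A_5: (6)(5) − (2)(3) = 24
A_5→A_6: (2)(15) − (3)(5) = 15
A_6→A_7: (3)(12) − (-13)(15) = 231
A_7→A_1: (-13)(5) − (-2)(12) = -41
Σ = 466
Area = |Σ|/2 = 233.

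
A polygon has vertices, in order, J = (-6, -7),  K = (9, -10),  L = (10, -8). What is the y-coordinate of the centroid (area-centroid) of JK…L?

Apply the shoelace (surveyor's) formula. First the cross-terms c_i = x_i·y_{i+1} − x_{i+1}·y_i:
  123, 28, -118  ⇒  2A = 33, A = 16.5.
Then Σ (y_i + y_{i+1})·c_i = -825, so ȳ = -825 / (6·16.5) = -25/3.

-25/3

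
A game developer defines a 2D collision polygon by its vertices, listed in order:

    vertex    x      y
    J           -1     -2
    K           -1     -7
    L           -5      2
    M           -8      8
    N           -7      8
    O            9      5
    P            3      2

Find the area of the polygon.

86

J→K: (-1)(-7) − (-1)(-2) = 5
K→L: (-1)(2) − (-5)(-7) = -37
L→M: (-5)(8) − (-8)(2) = -24
M→N: (-8)(8) − (-7)(8) = -8
N→O: (-7)(5) − (9)(8) = -107
O→P: (9)(2) − (3)(5) = 3
P→J: (3)(-2) − (-1)(2) = -4
Σ = -172
Area = |Σ|/2 = 86.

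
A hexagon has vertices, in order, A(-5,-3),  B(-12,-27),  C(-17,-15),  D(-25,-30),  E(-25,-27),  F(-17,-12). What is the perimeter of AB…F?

|AB| = √((-7)² + (-24)²) = √625 = 25
|BC| = √((-5)² + (12)²) = √169 = 13
|CD| = √((-8)² + (-15)²) = √289 = 17
|DE| = √((0)² + (3)²) = √9 = 3
|EF| = √((8)² + (15)²) = √289 = 17
|FA| = √((12)² + (9)²) = √225 = 15
Perimeter = 25 + 13 + 17 + 3 + 17 + 15 = 90.

90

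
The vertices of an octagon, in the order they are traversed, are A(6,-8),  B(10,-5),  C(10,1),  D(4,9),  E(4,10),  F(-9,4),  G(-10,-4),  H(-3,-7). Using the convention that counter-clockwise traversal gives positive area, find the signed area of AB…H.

253

Cross-terms: 50, 60, 86, 4, 106, 76, 58, 66  ⇒  Σ = 506
Signed area = Σ/2 = 253 (positive ⇒ counter-clockwise traversal).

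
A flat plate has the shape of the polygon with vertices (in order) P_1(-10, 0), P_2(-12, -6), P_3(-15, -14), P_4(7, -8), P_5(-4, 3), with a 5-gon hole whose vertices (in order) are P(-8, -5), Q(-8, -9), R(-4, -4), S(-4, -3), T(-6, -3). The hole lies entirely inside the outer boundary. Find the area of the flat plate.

175.5

Outer boundary:
Σ = (60) + (78) + (218) + (-11) + (30) = 375
Area = |Σ|/2 = 187.5.
Hole:
Cross-terms: 32, -4, -4, -6, 6  ⇒  Σ = 24
Area = |Σ|/2 = 12.
Net area = 187.5 − 12 = 175.5.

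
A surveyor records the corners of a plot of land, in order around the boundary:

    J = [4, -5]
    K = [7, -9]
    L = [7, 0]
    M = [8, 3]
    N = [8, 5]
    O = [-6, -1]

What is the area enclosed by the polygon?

Apply the shoelace formula: 2A = Σ (x_i·y_{i+1} − x_{i+1}·y_i), indices taken mod 6.
Cross-terms: -1, 63, 21, 16, 22, 34  ⇒  Σ = 155
Area = |Σ|/2 = 77.5.

77.5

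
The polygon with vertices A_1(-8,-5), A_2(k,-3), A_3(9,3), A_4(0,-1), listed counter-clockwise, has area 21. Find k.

1

The doubled signed area Σ (x_i y_{i+1} − x_{i+1} y_i) is linear in k.
With k=0 it equals 34; the coefficient of k is 8 (from the two edges through A_2).
So 8·k + 34 = 2·21 = 42 ⇒ k = 1.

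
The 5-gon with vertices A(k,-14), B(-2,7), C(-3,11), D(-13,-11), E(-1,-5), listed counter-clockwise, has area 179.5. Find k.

12

The doubled signed area Σ (x_i y_{i+1} − x_{i+1} y_i) is linear in k.
With k=0 it equals 215; the coefficient of k is 12 (from the two edges through A).
So 12·k + 215 = 2·179.5 = 359 ⇒ k = 12.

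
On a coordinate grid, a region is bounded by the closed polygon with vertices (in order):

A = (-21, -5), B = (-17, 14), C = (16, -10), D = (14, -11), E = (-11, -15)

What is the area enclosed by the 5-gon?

Apply the shoelace formula: 2A = Σ (x_i·y_{i+1} − x_{i+1}·y_i), indices taken mod 5.
Σ = (-379) + (-54) + (-36) + (-331) + (-260) = -1060
Area = |Σ|/2 = 530.

530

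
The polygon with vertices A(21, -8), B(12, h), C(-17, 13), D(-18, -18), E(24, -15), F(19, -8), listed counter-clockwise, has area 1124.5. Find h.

The doubled signed area Σ (x_i y_{i+1} − x_{i+1} y_i) is linear in h.
With h=0 it equals 1603; the coefficient of h is 38 (from the two edges through B).
So 38·h + 1603 = 2·1124.5 = 2249 ⇒ h = 17.

17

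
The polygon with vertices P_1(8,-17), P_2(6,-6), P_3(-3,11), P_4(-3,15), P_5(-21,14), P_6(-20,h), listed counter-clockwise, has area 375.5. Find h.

8

Write out the shoelace sum; only the two edges meeting at P_6 involve h:
2·Area = [((-21)·h − (-20)·14) + ((-20)·(-17) − 8·h)] + 363
       = -29·h + 983 = 751
⇒ h = 8.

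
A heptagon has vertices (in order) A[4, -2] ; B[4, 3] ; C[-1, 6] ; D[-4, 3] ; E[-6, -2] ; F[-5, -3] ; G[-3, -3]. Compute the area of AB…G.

Cross-terms: 20, 27, 21, 26, 8, 6, 18  ⇒  Σ = 126
Area = |Σ|/2 = 63.

63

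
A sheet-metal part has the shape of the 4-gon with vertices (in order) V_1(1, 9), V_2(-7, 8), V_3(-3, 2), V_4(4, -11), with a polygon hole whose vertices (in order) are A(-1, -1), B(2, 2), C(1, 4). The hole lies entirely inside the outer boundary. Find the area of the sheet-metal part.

72

Outer boundary:
Apply Gauss's area formula: 2A = Σ (x_i·y_{i+1} − x_{i+1}·y_i), indices taken mod 4.
V_1→V_2: (1)(8) − (-7)(9) = 71
V_2→V_3: (-7)(2) − (-3)(8) = 10
V_3→V_4: (-3)(-11) − (4)(2) = 25
V_4→V_1: (4)(9) − (1)(-11) = 47
Σ = 153
Area = |Σ|/2 = 76.5.
Hole:
Cross-terms: 0, 6, 3  ⇒  Σ = 9
Area = |Σ|/2 = 4.5.
Net area = 76.5 − 4.5 = 72.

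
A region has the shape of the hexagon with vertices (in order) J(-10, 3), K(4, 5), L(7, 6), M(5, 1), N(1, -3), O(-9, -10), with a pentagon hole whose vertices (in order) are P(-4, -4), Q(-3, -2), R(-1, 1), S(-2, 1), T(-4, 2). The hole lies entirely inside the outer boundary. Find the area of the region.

130

Outer boundary:
Σ = (-62) + (-11) + (-23) + (-16) + (-37) + (-127) = -276
Area = |Σ|/2 = 138.
Hole:
Apply the shoelace formula: 2A = Σ (x_i·y_{i+1} − x_{i+1}·y_i), indices taken mod 5.
Σ = (-4) + (-5) + (1) + (0) + (24) = 16
Area = |Σ|/2 = 8.
Net area = 138 − 8 = 130.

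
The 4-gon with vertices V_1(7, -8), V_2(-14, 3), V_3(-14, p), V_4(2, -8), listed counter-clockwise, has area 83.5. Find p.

-4

The doubled signed area Σ (x_i y_{i+1} − x_{i+1} y_i) is linear in p.
With p=0 it equals 103; the coefficient of p is -16 (from the two edges through V_3).
So -16·p + 103 = 2·83.5 = 167 ⇒ p = -4.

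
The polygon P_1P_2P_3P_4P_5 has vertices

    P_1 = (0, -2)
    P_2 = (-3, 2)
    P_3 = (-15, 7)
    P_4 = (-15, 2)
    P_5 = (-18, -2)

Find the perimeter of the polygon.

|P_1P_2| = √((-3)² + (4)²) = √25 = 5
|P_2P_3| = √((-12)² + (5)²) = √169 = 13
|P_3P_4| = √((0)² + (-5)²) = √25 = 5
|P_4P_5| = √((-3)² + (-4)²) = √25 = 5
|P_5P_1| = √((18)² + (0)²) = √324 = 18
Perimeter = 5 + 13 + 5 + 5 + 18 = 46.

46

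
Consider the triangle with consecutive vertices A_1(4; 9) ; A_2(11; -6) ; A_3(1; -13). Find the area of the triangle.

Σ = (-123) + (-137) + (61) = -199
Area = |Σ|/2 = 99.5.

99.5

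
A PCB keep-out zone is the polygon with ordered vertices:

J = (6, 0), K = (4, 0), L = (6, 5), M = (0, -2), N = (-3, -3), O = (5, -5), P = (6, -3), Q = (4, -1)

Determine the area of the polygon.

29.5

Σ = (0) + (20) + (-12) + (-6) + (30) + (15) + (6) + (6) = 59
Area = |Σ|/2 = 29.5.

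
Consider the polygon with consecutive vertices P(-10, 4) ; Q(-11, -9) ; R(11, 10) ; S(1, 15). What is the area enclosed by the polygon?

216

Apply the shoelace formula: 2A = Σ (x_i·y_{i+1} − x_{i+1}·y_i), indices taken mod 4.
Σ = (134) + (-11) + (155) + (154) = 432
Area = |Σ|/2 = 216.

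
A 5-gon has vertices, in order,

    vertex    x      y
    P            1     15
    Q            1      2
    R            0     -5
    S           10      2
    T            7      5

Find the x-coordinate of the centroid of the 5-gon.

Apply the shoelace formula. First the cross-terms c_i = x_i·y_{i+1} − x_{i+1}·y_i:
  -13, -5, 50, 36, 100  ⇒  2A = 168, A = 84.
Then Σ (x_i + x_{i+1})·c_i = 1881, so x̄ = 1881 / (6·84) = 209/56.

209/56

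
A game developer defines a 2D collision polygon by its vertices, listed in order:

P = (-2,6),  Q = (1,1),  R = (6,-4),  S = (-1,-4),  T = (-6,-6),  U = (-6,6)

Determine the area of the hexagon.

80

Apply the shoelace (surveyor's) formula: 2A = Σ (x_i·y_{i+1} − x_{i+1}·y_i), indices taken mod 6.
Σ = (-8) + (-10) + (-28) + (-18) + (-72) + (-24) = -160
Area = |Σ|/2 = 80.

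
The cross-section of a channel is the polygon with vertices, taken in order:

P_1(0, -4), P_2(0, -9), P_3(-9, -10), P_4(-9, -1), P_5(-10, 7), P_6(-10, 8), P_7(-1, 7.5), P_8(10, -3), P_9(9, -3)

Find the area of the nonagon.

211.5

Apply the surveyor's formula: 2A = Σ (x_i·y_{i+1} − x_{i+1}·y_i), indices taken mod 9.
P_1→P_2: (0)(-9) − (0)(-4) = 0
P_2→P_3: (0)(-10) − (-9)(-9) = -81
P_3→P_4: (-9)(-1) − (-9)(-10) = -81
P_4→P_5: (-9)(7) − (-10)(-1) = -73
P_5→P_6: (-10)(8) − (-10)(7) = -10
P_6→P_7: (-10)(7.5) − (-1)(8) = -67
P_7→P_8: (-1)(-3) − (10)(7.5) = -72
P_8→P_9: (10)(-3) − (9)(-3) = -3
P_9→P_1: (9)(-4) − (0)(-3) = -36
Σ = -423
Area = |Σ|/2 = 211.5.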